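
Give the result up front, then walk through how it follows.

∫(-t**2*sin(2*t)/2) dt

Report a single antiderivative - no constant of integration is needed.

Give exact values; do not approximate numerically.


The answer is t**2*cos(2*t)/4 - t*sin(2*t)/4 - cos(2*t)/8.
Step 1. Integrate ∫(-t**2*sin(2*t)/2) dt by parts with u = t**2, dv = (-sin(2*t)/2) dt, so v = cos(2*t)/4: now t**2*cos(2*t)/4 + ∫(-t*cos(2*t)/2) dt.
Step 2. Integrate ∫(-t*cos(2*t)/2) dt by parts with u = t, dv = (-cos(2*t)/2) dt, so v = -sin(2*t)/4: now t**2*cos(2*t)/4 - t*sin(2*t)/4 + ∫(sin(2*t)/4) dt.
Step 3. Evaluate the standard form: now t**2*cos(2*t)/4 - t*sin(2*t)/4 - cos(2*t)/8.
Answer: t**2*cos(2*t)/4 - t*sin(2*t)/4 - cos(2*t)/8.


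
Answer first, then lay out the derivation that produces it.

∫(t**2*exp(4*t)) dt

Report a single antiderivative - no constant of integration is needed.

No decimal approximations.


The answer is t**2*exp(4*t)/4 - t*exp(4*t)/8 + exp(4*t)/32.
Step 1. Integrate ∫(t**2*exp(4*t)) dt by parts with u = t**2, dv = (exp(4*t)) dt, so v = exp(4*t)/4: now t**2*exp(4*t)/4 + ∫(-t*exp(4*t)/2) dt.
Step 2. Integrate ∫(-t*exp(4*t)/2) dt by parts with u = t, dv = (-exp(4*t)/2) dt, so v = -exp(4*t)/8: now t**2*exp(4*t)/4 - t*exp(4*t)/8 + ∫(exp(4*t)/8) dt.
Step 3. Evaluate the standard form: now t**2*exp(4*t)/4 - t*exp(4*t)/8 + exp(4*t)/32.
Answer: t**2*exp(4*t)/4 - t*exp(4*t)/8 + exp(4*t)/32.


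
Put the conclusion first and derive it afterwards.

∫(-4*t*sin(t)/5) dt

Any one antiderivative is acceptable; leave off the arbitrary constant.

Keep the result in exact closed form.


The answer is 4*t*cos(t)/5 - 4*sin(t)/5.
Step 1. Integrate ∫(-4*t*sin(t)/5) dt by parts with u = t, dv = (-4*sin(t)/5) dt, so v = 4*cos(t)/5: now 4*t*cos(t)/5 + ∫(-4*cos(t)/5) dt.
Step 2. Evaluate the standard form: now 4*t*cos(t)/5 - 4*sin(t)/5.
Answer: 4*t*cos(t)/5 - 4*sin(t)/5.


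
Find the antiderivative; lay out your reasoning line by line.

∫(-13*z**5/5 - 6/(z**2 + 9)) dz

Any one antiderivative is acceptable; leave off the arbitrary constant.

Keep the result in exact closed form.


Step 1. Rewrite: now ∫(-13*z**5/5) dz + ∫(-6/(z**2 + 9)) dz.
Step 2. Evaluate the standard form: now -2*atan(z/3) + ∫(-13*z**5/5) dz.
Step 3. Evaluate the standard form: now -13*z**6/30 - 2*atan(z/3).
Answer: -13*z**6/30 - 2*atan(z/3).


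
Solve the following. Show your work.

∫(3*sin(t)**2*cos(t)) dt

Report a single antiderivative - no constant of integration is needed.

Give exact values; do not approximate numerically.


Step 1. Substitute u = sin(t), turning ∫(3*sin(t)**2*cos(t)) dt into ∫(3*u**2) du: now ∫(3*u**2) du.
Step 2. Evaluate the standard form: now u**3.
Step 3. Substitute back u = sin(t): now sin(t)**3.
Answer: sin(t)**3.


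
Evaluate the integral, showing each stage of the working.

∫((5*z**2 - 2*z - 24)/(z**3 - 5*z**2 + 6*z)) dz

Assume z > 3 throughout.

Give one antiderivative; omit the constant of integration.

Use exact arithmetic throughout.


Step 1. Decompose ∫((5*z**2 - 2*z - 24)/(z**3 - 5*z**2 + 6*z)) dz by partial fractions, (5*z**2 - 2*z - 24)/(z**3 - 5*z**2 + 6*z) = 4/(z - 2) + 5/(z - 3) - 4/z: now ∫(-4/z) dz + ∫(5/(z - 3)) dz + ∫(4/(z - 2)) dz.
Step 2. Evaluate the standard form [assuming z > 2]: now 4*log(z - 2) + ∫(-4/z) dz + ∫(5/(z - 3)) dz.
Step 3. Evaluate the standard form [assuming z > 3]: now 5*log(z - 3) + 4*log(z - 2) + ∫(-4/z) dz.
Step 4. Evaluate the standard form [assuming z > 0]: now -4*log(z) + 5*log(z - 3) + 4*log(z - 2).
Answer: -4*log(z) + 5*log(z - 3) + 4*log(z - 2).


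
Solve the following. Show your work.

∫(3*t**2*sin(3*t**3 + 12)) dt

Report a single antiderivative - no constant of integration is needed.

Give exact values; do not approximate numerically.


Step 1. Substitute u = t**3 + 4, turning ∫(3*t**2*sin(3*t**3 + 12)) dt into ∫(sin(3*u)) du: now ∫(sin(3*u)) du.
Step 2. Evaluate the standard form: now -cos(3*u)/3.
Step 3. Substitute back u = t**3 + 4: now -cos(3*t**3 + 12)/3.
Answer: -cos(3*t**3 + 12)/3.


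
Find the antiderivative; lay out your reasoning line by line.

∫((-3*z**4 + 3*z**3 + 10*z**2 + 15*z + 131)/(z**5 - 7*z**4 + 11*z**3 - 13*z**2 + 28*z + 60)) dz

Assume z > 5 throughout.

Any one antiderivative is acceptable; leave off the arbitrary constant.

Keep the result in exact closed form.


Step 1. Decompose ∫((-3*z**4 + 3*z**3 + 10*z**2 + 15*z + 131)/(z**5 - 7*z**4 + 11*z**3 - 13*z**2 + 28*z + 60)) dz by partial fractions, (-3*z**4 + 3*z**3 + 10*z**2 + 15*z + 131)/(z**5 - 7*z**4 + 11*z**3 - 13*z**2 + 28*z + 60) = 1/(z**2 + 4) + 1/(z + 1) - 1/(z - 3) - 3/(z - 5): now ∫(-3/(z - 5)) dz + ∫(-1/(z - 3)) dz + ∫(1/(z + 1)) dz + ∫(1/(z**2 + 4)) dz.
Step 2. Evaluate the standard form [assuming z > 3]: now -log(z - 3) + ∫(-3/(z - 5)) dz + ∫(1/(z + 1)) dz + ∫(1/(z**2 + 4)) dz.
Step 3. Evaluate the standard form [assuming z > -1]: now -log(z - 3) + log(z + 1) + ∫(-3/(z - 5)) dz + ∫(1/(z**2 + 4)) dz.
Step 4. Evaluate the standard form [assuming z > 5]: now -3*log(z - 5) - log(z - 3) + log(z + 1) + ∫(1/(z**2 + 4)) dz.
Step 5. Evaluate the standard form: now -3*log(z - 5) - log(z - 3) + log(z + 1) + atan(z/2)/2.
Answer: -3*log(z - 5) - log(z - 3) + log(z + 1) + atan(z/2)/2.


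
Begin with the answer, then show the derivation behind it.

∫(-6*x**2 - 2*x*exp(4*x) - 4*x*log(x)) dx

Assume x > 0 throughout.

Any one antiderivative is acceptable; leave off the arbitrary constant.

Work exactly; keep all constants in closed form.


The answer is -2*x**3 - 2*x**2*log(x) + x**2 - x*exp(4*x)/2 + exp(4*x)/8.
Step 1. Rewrite: now ∫(-6*x**2) dx + ∫(-2*x*exp(4*x)) dx + ∫(-4*x*log(x)) dx.
Step 2. Integrate ∫(-4*x*log(x)) dx by parts with u = log(x), dv = (-4*x) dx, so v = -2*x**2 [assuming x > 0]: now -2*x**2*log(x) + ∫(2*x) dx + ∫(-6*x**2) dx + ∫(-2*x*exp(4*x)) dx.
Step 3. Evaluate the standard form: now -2*x**2*log(x) + x**2 + ∫(-6*x**2) dx + ∫(-2*x*exp(4*x)) dx.
Step 4. Evaluate the standard form: now -2*x**3 - 2*x**2*log(x) + x**2 + ∫(-2*x*exp(4*x)) dx.
Step 5. Integrate ∫(-2*x*exp(4*x)) dx by parts with u = x, dv = (-2*exp(4*x)) dx, so v = -exp(4*x)/2: now -2*x**3 - 2*x**2*log(x) + x**2 - x*exp(4*x)/2 + ∫(exp(4*x)/2) dx.
Step 6. Evaluate the standard form: now -2*x**3 - 2*x**2*log(x) + x**2 - x*exp(4*x)/2 + exp(4*x)/8.
Answer: -2*x**3 - 2*x**2*log(x) + x**2 - x*exp(4*x)/2 + exp(4*x)/8.


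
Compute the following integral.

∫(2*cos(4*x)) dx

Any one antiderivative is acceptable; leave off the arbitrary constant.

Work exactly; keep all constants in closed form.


Answer: sin(4*x)/2.


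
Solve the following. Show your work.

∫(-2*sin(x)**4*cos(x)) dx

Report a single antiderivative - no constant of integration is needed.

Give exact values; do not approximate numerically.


Step 1. Substitute u = sin(x), turning ∫(-2*sin(x)**4*cos(x)) dx into ∫(-2*u**4) du: now ∫(-2*u**4) du.
Step 2. Evaluate the standard form: now -2*u**5/5.
Step 3. Substitute back u = sin(x): now -2*sin(x)**5/5.
Answer: -2*sin(x)**5/5.


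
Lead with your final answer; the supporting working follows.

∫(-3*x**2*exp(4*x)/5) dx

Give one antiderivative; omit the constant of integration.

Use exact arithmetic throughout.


The answer is -3*x**2*exp(4*x)/20 + 3*x*exp(4*x)/40 - 3*exp(4*x)/160.
Step 1. Integrate ∫(-3*x**2*exp(4*x)/5) dx by parts with u = x**2, dv = (-3*exp(4*x)/5) dx, so v = -3*exp(4*x)/20: now -3*x**2*exp(4*x)/20 + ∫(3*x*exp(4*x)/10) dx.
Step 2. Integrate ∫(3*x*exp(4*x)/10) dx by parts with u = x, dv = (3*exp(4*x)/10) dx, so v = 3*exp(4*x)/40: now -3*x**2*exp(4*x)/20 + 3*x*exp(4*x)/40 + ∫(-3*exp(4*x)/40) dx.
Step 3. Evaluate the standard form: now -3*x**2*exp(4*x)/20 + 3*x*exp(4*x)/40 - 3*exp(4*x)/160.
Answer: -3*x**2*exp(4*x)/20 + 3*x*exp(4*x)/40 - 3*exp(4*x)/160.


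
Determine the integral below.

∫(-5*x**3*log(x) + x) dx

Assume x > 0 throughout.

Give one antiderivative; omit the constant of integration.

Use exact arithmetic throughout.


Answer: -5*x**4*log(x)/4 + 5*x**4/16 + x**2/2.


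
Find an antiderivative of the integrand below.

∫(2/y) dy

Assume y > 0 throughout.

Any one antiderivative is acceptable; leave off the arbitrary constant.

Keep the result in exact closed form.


Answer: 2*log(y).


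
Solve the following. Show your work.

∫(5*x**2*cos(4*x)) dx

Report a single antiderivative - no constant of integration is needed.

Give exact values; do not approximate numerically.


Step 1. Integrate ∫(5*x**2*cos(4*x)) dx by parts with u = x**2, dv = (5*cos(4*x)) dx, so v = 5*sin(4*x)/4: now 5*x**2*sin(4*x)/4 + ∫(-5*x*sin(4*x)/2) dx.
Step 2. Integrate ∫(-5*x*sin(4*x)/2) dx by parts with u = x, dv = (-5*sin(4*x)/2) dx, so v = 5*cos(4*x)/8: now 5*x**2*sin(4*x)/4 + 5*x*cos(4*x)/8 + ∫(-5*cos(4*x)/8) dx.
Step 3. Evaluate the standard form: now 5*x**2*sin(4*x)/4 + 5*x*cos(4*x)/8 - 5*sin(4*x)/32.
Answer: 5*x**2*sin(4*x)/4 + 5*x*cos(4*x)/8 - 5*sin(4*x)/32.


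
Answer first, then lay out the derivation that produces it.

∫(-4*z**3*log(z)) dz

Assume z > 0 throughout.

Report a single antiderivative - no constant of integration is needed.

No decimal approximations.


The answer is -z**4*log(z) + z**4/4.
Step 1. Integrate ∫(-4*z**3*log(z)) dz by parts with u = log(z), dv = (-4*z**3) dz, so v = -z**4 [assuming z > 0]: now -z**4*log(z) + ∫(z**3) dz.
Step 2. Evaluate the standard form: now -z**4*log(z) + z**4/4.
Answer: -z**4*log(z) + z**4/4.


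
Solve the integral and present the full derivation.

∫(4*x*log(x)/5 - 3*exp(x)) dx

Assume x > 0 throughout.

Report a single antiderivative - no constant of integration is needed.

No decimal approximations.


Step 1. Rewrite: now ∫(4*x*log(x)/5) dx + ∫(-3*exp(x)) dx.
Step 2. Evaluate the standard form: now -3*exp(x) + ∫(4*x*log(x)/5) dx.
Step 3. Integrate ∫(4*x*log(x)/5) dx by parts with u = log(x), dv = (4*x/5) dx, so v = 2*x**2/5 [assuming x > 0]: now 2*x**2*log(x)/5 - 3*exp(x) + ∫(-2*x/5) dx.
Step 4. Evaluate the standard form: now 2*x**2*log(x)/5 - x**2/5 - 3*exp(x).
Answer: 2*x**2*log(x)/5 - x**2/5 - 3*exp(x).


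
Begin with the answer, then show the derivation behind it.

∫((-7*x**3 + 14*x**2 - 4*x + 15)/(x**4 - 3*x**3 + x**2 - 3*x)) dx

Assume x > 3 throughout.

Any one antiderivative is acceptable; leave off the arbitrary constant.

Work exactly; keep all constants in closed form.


The answer is -5*log(x) - 2*log(x - 3) - atan(x).
Step 1. Decompose ∫((-7*x**3 + 14*x**2 - 4*x + 15)/(x**4 - 3*x**3 + x**2 - 3*x)) dx by partial fractions, (-7*x**3 + 14*x**2 - 4*x + 15)/(x**4 - 3*x**3 + x**2 - 3*x) = -1/(x**2 + 1) - 2/(x - 3) - 5/x: now ∫(-5/x) dx + ∫(-2/(x - 3)) dx + ∫(-1/(x**2 + 1)) dx.
Step 2. Evaluate the standard form [assuming x > 3]: now -2*log(x - 3) + ∫(-5/x) dx + ∫(-1/(x**2 + 1)) dx.
Step 3. Evaluate the standard form [assuming x > 0]: now -5*log(x) - 2*log(x - 3) + ∫(-1/(x**2 + 1)) dx.
Step 4. Evaluate the standard form: now -5*log(x) - 2*log(x - 3) - atan(x).
Answer: -5*log(x) - 2*log(x - 3) - atan(x).


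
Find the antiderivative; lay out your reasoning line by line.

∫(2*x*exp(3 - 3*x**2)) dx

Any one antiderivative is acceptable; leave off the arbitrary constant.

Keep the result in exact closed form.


Step 1. Substitute u = x**2 - 1, turning ∫(2*x*exp(3 - 3*x**2)) dx into ∫(exp(-3*u)) du: now ∫(exp(-3*u)) du.
Step 2. Evaluate the standard form: now -exp(-3*u)/3.
Step 3. Substitute back u = x**2 - 1: now -exp(3 - 3*x**2)/3.
Answer: -exp(3 - 3*x**2)/3.


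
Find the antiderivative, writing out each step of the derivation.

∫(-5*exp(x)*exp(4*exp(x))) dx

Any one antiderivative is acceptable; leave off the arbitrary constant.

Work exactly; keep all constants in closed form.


Step 1. Substitute u = exp(x), turning ∫(-5*exp(x)*exp(4*exp(x))) dx into ∫(-5*exp(4*u)) du: now ∫(-5*exp(4*u)) du.
Step 2. Evaluate the standard form: now -5*exp(4*u)/4.
Step 3. Substitute back u = exp(x): now -5*exp(4*exp(x))/4.
Answer: -5*exp(4*exp(x))/4.


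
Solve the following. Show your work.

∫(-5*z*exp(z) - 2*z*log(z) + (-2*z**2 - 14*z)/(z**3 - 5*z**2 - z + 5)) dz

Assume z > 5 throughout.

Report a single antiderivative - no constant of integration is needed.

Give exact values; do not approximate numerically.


Step 1. Rewrite: now ∫(-5*z*exp(z)) dz + ∫(-2*z*log(z)) dz + ∫((-2*z**2 - 14*z)/(z**3 - 5*z**2 - z + 5)) dz.
Step 2. Decompose ∫((-2*z**2 - 14*z)/(z**3 - 5*z**2 - z + 5)) dz by partial fractions, (-2*z**2 - 14*z)/(z**3 - 5*z**2 - z + 5) = 1/(z + 1) + 2/(z - 1) - 5/(z - 5): now ∫(-5*z*exp(z)) dz + ∫(-2*z*log(z)) dz + ∫(-5/(z - 5)) dz + ∫(2/(z - 1)) dz + ∫(1/(z + 1)) dz.
Step 3. Evaluate the standard form [assuming z > 5]: now -5*log(z - 5) + ∫(-5*z*exp(z)) dz + ∫(-2*z*log(z)) dz + ∫(2/(z - 1)) dz + ∫(1/(z + 1)) dz.
Step 4. Evaluate the standard form [assuming z > -1]: now -5*log(z - 5) + log(z + 1) + ∫(-5*z*exp(z)) dz + ∫(-2*z*log(z)) dz + ∫(2/(z - 1)) dz.
Step 5. Evaluate the standard form [assuming z > 1]: now -5*log(z - 5) + 2*log(z - 1) + log(z + 1) + ∫(-5*z*exp(z)) dz + ∫(-2*z*log(z)) dz.
Step 6. Integrate ∫(-2*z*log(z)) dz by parts with u = log(z), dv = (-2*z) dz, so v = -z**2 [assuming z > 0]: now -z**2*log(z) - 5*log(z - 5) + 2*log(z - 1) + log(z + 1) + ∫(z) dz + ∫(-5*z*exp(z)) dz.
Step 7. Evaluate the standard form: now -z**2*log(z) + z**2/2 - 5*log(z - 5) + 2*log(z - 1) + log(z + 1) + ∫(-5*z*exp(z)) dz.
Step 8. Integrate ∫(-5*z*exp(z)) dz by parts with u = z, dv = (-5*exp(z)) dz, so v = -5*exp(z): now -z**2*log(z) + z**2/2 - 5*z*exp(z) - 5*log(z - 5) + 2*log(z - 1) + log(z + 1) + ∫(5*exp(z)) dz.
Step 9. Evaluate the standard form: now -z**2*log(z) + z**2/2 - 5*z*exp(z) + 5*exp(z) - 5*log(z - 5) + 2*log(z - 1) + log(z + 1).
Answer: -z**2*log(z) + z**2/2 - 5*z*exp(z) + 5*exp(z) - 5*log(z - 5) + 2*log(z - 1) + log(z + 1).


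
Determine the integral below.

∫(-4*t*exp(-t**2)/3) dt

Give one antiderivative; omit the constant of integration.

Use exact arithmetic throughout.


Answer: 2*exp(-t**2)/3.


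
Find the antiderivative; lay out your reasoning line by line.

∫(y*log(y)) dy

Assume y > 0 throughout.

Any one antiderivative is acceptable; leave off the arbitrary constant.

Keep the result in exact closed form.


Step 1. Integrate ∫(y*log(y)) dy by parts with u = log(y), dv = (y) dy, so v = y**2/2 [assuming y > 0]: now y**2*log(y)/2 + ∫(-y/2) dy.
Step 2. Evaluate the standard form: now y**2*log(y)/2 - y**2/4.
Answer: y**2*log(y)/2 - y**2/4.


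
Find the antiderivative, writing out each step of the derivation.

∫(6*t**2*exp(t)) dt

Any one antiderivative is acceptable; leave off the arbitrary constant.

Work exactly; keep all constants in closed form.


Step 1. Integrate ∫(6*t**2*exp(t)) dt by parts with u = t**2, dv = (6*exp(t)) dt, so v = 6*exp(t): now 6*t**2*exp(t) + ∫(-12*t*exp(t)) dt.
Step 2. Integrate ∫(-12*t*exp(t)) dt by parts with u = t, dv = (-12*exp(t)) dt, so v = -12*exp(t): now 6*t**2*exp(t) - 12*t*exp(t) + ∫(12*exp(t)) dt.
Step 3. Evaluate the standard form: now 6*t**2*exp(t) - 12*t*exp(t) + 12*exp(t).
Answer: 6*t**2*exp(t) - 12*t*exp(t) + 12*exp(t).


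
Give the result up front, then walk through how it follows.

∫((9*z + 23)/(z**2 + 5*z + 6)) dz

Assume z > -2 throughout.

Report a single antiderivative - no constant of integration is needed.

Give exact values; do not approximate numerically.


The answer is 5*log(z + 2) + 4*log(z + 3).
Step 1. Decompose ∫((9*z + 23)/(z**2 + 5*z + 6)) dz by partial fractions, (9*z + 23)/(z**2 + 5*z + 6) = 4/(z + 3) + 5/(z + 2): now ∫(5/(z + 2)) dz + ∫(4/(z + 3)) dz.
Step 2. Evaluate the standard form [assuming z > -2]: now 5*log(z + 2) + ∫(4/(z + 3)) dz.
Step 3. Evaluate the standard form [assuming z > -3]: now 5*log(z + 2) + 4*log(z + 3).
Answer: 5*log(z + 2) + 4*log(z + 3).


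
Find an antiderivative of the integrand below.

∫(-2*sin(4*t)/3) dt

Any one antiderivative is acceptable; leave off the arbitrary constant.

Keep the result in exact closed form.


Answer: cos(4*t)/6.


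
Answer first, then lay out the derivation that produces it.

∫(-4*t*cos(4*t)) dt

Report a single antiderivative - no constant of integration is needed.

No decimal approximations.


The answer is -t*sin(4*t) - cos(4*t)/4.
Step 1. Integrate ∫(-4*t*cos(4*t)) dt by parts with u = t, dv = (-4*cos(4*t)) dt, so v = -sin(4*t): now -t*sin(4*t) + ∫(sin(4*t)) dt.
Step 2. Evaluate the standard form: now -t*sin(4*t) - cos(4*t)/4.
Answer: -t*sin(4*t) - cos(4*t)/4.


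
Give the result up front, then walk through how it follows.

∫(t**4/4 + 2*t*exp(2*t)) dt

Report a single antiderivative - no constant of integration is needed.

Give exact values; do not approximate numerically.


The answer is t**5/20 + t*exp(2*t) - exp(2*t)/2.
Step 1. Rewrite: now ∫(t**4/4) dt + ∫(2*t*exp(2*t)) dt.
Step 2. Integrate ∫(2*t*exp(2*t)) dt by parts with u = t, dv = (2*exp(2*t)) dt, so v = exp(2*t): now t*exp(2*t) + ∫(t**4/4) dt + ∫(-exp(2*t)) dt.
Step 3. Evaluate the standard form: now t*exp(2*t) - exp(2*t)/2 + ∫(t**4/4) dt.
Step 4. Evaluate the standard form: now t**5/20 + t*exp(2*t) - exp(2*t)/2.
Answer: t**5/20 + t*exp(2*t) - exp(2*t)/2.


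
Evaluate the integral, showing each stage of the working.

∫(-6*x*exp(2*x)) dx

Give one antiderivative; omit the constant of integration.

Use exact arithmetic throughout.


Step 1. Integrate ∫(-6*x*exp(2*x)) dx by parts with u = x, dv = (-6*exp(2*x)) dx, so v = -3*exp(2*x): now -3*x*exp(2*x) + ∫(3*exp(2*x)) dx.
Step 2. Evaluate the standard form: now -3*x*exp(2*x) + 3*exp(2*x)/2.
Answer: -3*x*exp(2*x) + 3*exp(2*x)/2.


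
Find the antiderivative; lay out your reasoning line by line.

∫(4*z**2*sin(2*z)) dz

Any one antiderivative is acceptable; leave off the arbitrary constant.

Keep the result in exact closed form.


Step 1. Integrate ∫(4*z**2*sin(2*z)) dz by parts with u = z**2, dv = (4*sin(2*z)) dz, so v = -2*cos(2*z): now -2*z**2*cos(2*z) + ∫(4*z*cos(2*z)) dz.
Step 2. Integrate ∫(4*z*cos(2*z)) dz by parts with u = z, dv = (4*cos(2*z)) dz, so v = 2*sin(2*z): now -2*z**2*cos(2*z) + 2*z*sin(2*z) + ∫(-2*sin(2*z)) dz.
Step 3. Evaluate the standard form: now -2*z**2*cos(2*z) + 2*z*sin(2*z) + cos(2*z).
Answer: -2*z**2*cos(2*z) + 2*z*sin(2*z) + cos(2*z).


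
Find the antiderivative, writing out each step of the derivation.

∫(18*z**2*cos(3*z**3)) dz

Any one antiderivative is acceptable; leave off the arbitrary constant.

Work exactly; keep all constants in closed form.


Step 1. Substitute u = z**3, turning ∫(18*z**2*cos(3*z**3)) dz into ∫(6*cos(3*u)) du: now ∫(6*cos(3*u)) du.
Step 2. Evaluate the standard form: now 2*sin(3*u).
Step 3. Substitute back u = z**3: now 2*sin(3*z**3).
Answer: 2*sin(3*z**3).


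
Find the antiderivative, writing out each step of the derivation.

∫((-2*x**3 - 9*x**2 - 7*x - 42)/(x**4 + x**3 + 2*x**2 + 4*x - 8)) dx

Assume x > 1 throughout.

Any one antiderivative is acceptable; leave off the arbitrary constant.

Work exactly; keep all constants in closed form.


Step 1. Decompose ∫((-2*x**3 - 9*x**2 - 7*x - 42)/(x**4 + x**3 + 2*x**2 + 4*x - 8)) dx by partial fractions, (-2*x**3 - 9*x**2 - 7*x - 42)/(x**4 + x**3 + 2*x**2 + 4*x - 8) = 1/(x**2 + 4) + 2/(x + 2) - 4/(x - 1): now ∫(-4/(x - 1)) dx + ∫(2/(x + 2)) dx + ∫(1/(x**2 + 4)) dx.
Step 2. Evaluate the standard form [assuming x > -2]: now 2*log(x + 2) + ∫(-4/(x - 1)) dx + ∫(1/(x**2 + 4)) dx.
Step 3. Evaluate the standard form [assuming x > 1]: now -4*log(x - 1) + 2*log(x + 2) + ∫(1/(x**2 + 4)) dx.
Step 4. Evaluate the standard form: now -4*log(x - 1) + 2*log(x + 2) + atan(x/2)/2.
Answer: -4*log(x - 1) + 2*log(x + 2) + atan(x/2)/2.


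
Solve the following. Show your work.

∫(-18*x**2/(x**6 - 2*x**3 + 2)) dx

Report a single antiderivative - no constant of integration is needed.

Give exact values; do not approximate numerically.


Step 1. Substitute u = x**3 - 1, turning ∫(-18*x**2/(x**6 - 2*x**3 + 2)) dx into ∫(-6/(u**2 + 1)) du: now ∫(-6/(u**2 + 1)) du.
Step 2. Evaluate the standard form: now -6*atan(u).
Step 3. Substitute back u = x**3 - 1: now -6*atan(x**3 - 1).
Answer: -6*atan(x**3 - 1).


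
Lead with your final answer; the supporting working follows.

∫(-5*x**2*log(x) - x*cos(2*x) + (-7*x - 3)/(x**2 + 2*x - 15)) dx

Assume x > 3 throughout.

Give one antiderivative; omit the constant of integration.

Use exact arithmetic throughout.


The answer is -5*x**3*log(x)/3 + 5*x**3/9 - x*sin(2*x)/2 - 3*log(x - 3) - 4*log(x + 5) - cos(2*x)/4.
Step 1. Rewrite: now ∫(-x*cos(2*x)) dx + ∫(-5*x**2*log(x)) dx + ∫((-7*x - 3)/(x**2 + 2*x - 15)) dx.
Step 2. Integrate ∫(-x*cos(2*x)) dx by parts with u = x, dv = (-cos(2*x)) dx, so v = -sin(2*x)/2: now -x*sin(2*x)/2 + ∫(-5*x**2*log(x)) dx + ∫((-7*x - 3)/(x**2 + 2*x - 15)) dx + ∫(sin(2*x)/2) dx.
Step 3. Evaluate the standard form: now -x*sin(2*x)/2 - cos(2*x)/4 + ∫(-5*x**2*log(x)) dx + ∫((-7*x - 3)/(x**2 + 2*x - 15)) dx.
Step 4. Decompose ∫((-7*x - 3)/(x**2 + 2*x - 15)) dx by partial fractions, (-7*x - 3)/(x**2 + 2*x - 15) = -4/(x + 5) - 3/(x - 3): now -x*sin(2*x)/2 - cos(2*x)/4 + ∫(-5*x**2*log(x)) dx + ∫(-3/(x - 3)) dx + ∫(-4/(x + 5)) dx.
Step 5. Evaluate the standard form [assuming x > 3]: now -x*sin(2*x)/2 - 3*log(x - 3) - cos(2*x)/4 + ∫(-5*x**2*log(x)) dx + ∫(-4/(x + 5)) dx.
Step 6. Evaluate the standard form [assuming x > -5]: now -x*sin(2*x)/2 - 3*log(x - 3) - 4*log(x + 5) - cos(2*x)/4 + ∫(-5*x**2*log(x)) dx.
Step 7. Integrate ∫(-5*x**2*log(x)) dx by parts with u = log(x), dv = (-5*x**2) dx, so v = -5*x**3/3 [assuming x > 0]: now -5*x**3*log(x)/3 - x*sin(2*x)/2 - 3*log(x - 3) - 4*log(x + 5) - cos(2*x)/4 + ∫(5*x**2/3) dx.
Step 8. Evaluate the standard form: now -5*x**3*log(x)/3 + 5*x**3/9 - x*sin(2*x)/2 - 3*log(x - 3) - 4*log(x + 5) - cos(2*x)/4.
Answer: -5*x**3*log(x)/3 + 5*x**3/9 - x*sin(2*x)/2 - 3*log(x - 3) - 4*log(x + 5) - cos(2*x)/4.


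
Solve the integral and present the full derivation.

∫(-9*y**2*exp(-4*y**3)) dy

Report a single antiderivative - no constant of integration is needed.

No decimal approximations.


Step 1. Substitute u = y**3, turning ∫(-9*y**2*exp(-4*y**3)) dy into ∫(-3*exp(-4*u)) du: now ∫(-3*exp(-4*u)) du.
Step 2. Evaluate the standard form: now 3*exp(-4*u)/4.
Step 3. Substitute back u = y**3: now 3*exp(-4*y**3)/4.
Answer: 3*exp(-4*y**3)/4.


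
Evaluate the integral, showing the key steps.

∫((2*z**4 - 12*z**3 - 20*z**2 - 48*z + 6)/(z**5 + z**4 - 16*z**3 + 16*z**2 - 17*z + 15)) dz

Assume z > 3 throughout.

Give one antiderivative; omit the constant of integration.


Step 1. Decompose ∫((2*z**4 - 12*z**3 - 20*z**2 - 48*z + 6)/(z**5 + z**4 - 16*z**3 + 16*z**2 - 17*z + 15)) dz by partial fractions, (2*z**4 - 12*z**3 - 20*z**2 - 48*z + 6)/(z**5 + z**4 - 16*z**3 + 16*z**2 - 17*z + 15) = 2/(z**2 + 1) + 2/(z + 5) + 3/(z - 1) - 3/(z - 3): now ∫(-3/(z - 3)) dz + ∫(3/(z - 1)) dz + ∫(2/(z + 5)) dz + ∫(2/(z**2 + 1)) dz.
Step 2. Evaluate the standard form [assuming z > -5]: now 2*log(z + 5) + ∫(-3/(z - 3)) dz + ∫(3/(z - 1)) dz + ∫(2/(z**2 + 1)) dz.
Step 3. Evaluate the standard form [assuming z > 3]: now -3*log(z - 3) + 2*log(z + 5) + ∫(3/(z - 1)) dz + ∫(2/(z**2 + 1)) dz.
Step 4. Evaluate the standard form [assuming z > 1]: now -3*log(z - 3) + 3*log(z - 1) + 2*log(z + 5) + ∫(2/(z**2 + 1)) dz.
Step 5. Evaluate the standard form: now -3*log(z - 3) + 3*log(z - 1) + 2*log(z + 5) + 2*atan(z).
Answer: -3*log(z - 3) + 3*log(z - 1) + 2*log(z + 5) + 2*atan(z).


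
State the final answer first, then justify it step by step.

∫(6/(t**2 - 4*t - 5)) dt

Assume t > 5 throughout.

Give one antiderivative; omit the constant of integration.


The answer is log(t - 5) - log(t + 1).
Step 1. Decompose ∫(6/(t**2 - 4*t - 5)) dt by partial fractions, 6/(t**2 - 4*t - 5) = -1/(t + 1) + 1/(t - 5): now ∫(1/(t - 5)) dt + ∫(-1/(t + 1)) dt.
Step 2. Evaluate the standard form [assuming t > -1]: now -log(t + 1) + ∫(1/(t - 5)) dt.
Step 3. Evaluate the standard form [assuming t > 5]: now log(t - 5) - log(t + 1).
Answer: log(t - 5) - log(t + 1).


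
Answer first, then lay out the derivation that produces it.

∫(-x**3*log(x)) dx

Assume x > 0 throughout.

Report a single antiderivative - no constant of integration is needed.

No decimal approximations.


The answer is -x**4*log(x)/4 + x**4/16.
Step 1. Integrate ∫(-x**3*log(x)) dx by parts with u = log(x), dv = (-x**3) dx, so v = -x**4/4 [assuming x > 0]: now -x**4*log(x)/4 + ∫(x**3/4) dx.
Step 2. Evaluate the standard form: now -x**4*log(x)/4 + x**4/16.
Answer: -x**4*log(x)/4 + x**4/16.


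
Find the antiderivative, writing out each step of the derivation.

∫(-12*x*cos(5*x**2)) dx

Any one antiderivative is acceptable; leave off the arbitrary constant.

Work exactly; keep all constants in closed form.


Step 1. Substitute u = x**2, turning ∫(-12*x*cos(5*x**2)) dx into ∫(-6*cos(5*u)) du: now ∫(-6*cos(5*u)) du.
Step 2. Evaluate the standard form: now -6*sin(5*u)/5.
Step 3. Substitute back u = x**2: now -6*sin(5*x**2)/5.
Answer: -6*sin(5*x**2)/5.


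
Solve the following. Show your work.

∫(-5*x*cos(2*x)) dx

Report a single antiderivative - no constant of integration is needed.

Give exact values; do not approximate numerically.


Step 1. Integrate ∫(-5*x*cos(2*x)) dx by parts with u = x, dv = (-5*cos(2*x)) dx, so v = -5*sin(2*x)/2: now -5*x*sin(2*x)/2 + ∫(5*sin(2*x)/2) dx.
Step 2. Evaluate the standard form: now -5*x*sin(2*x)/2 - 5*cos(2*x)/4.
Answer: -5*x*sin(2*x)/2 - 5*cos(2*x)/4.


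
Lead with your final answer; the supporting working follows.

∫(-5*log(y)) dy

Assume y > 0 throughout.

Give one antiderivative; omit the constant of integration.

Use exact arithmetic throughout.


The answer is -5*y*log(y) + 5*y.
Step 1. Integrate ∫(-5*log(y)) dy by parts with u = log(y), dv = (-5) dy, so v = -5*y [assuming y > 0]: now -5*y*log(y) + ∫(5) dy.
Step 2. Evaluate the standard form: now -5*y*log(y) + 5*y.
Answer: -5*y*log(y) + 5*y.


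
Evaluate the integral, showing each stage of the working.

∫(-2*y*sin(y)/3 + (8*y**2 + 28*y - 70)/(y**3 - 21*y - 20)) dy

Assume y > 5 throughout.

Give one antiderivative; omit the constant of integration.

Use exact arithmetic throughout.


Step 1. Rewrite: now ∫(-2*y*sin(y)/3) dy + ∫((8*y**2 + 28*y - 70)/(y**3 - 21*y - 20)) dy.
Step 2. Integrate ∫(-2*y*sin(y)/3) dy by parts with u = y, dv = (-2*sin(y)/3) dy, so v = 2*cos(y)/3: now 2*y*cos(y)/3 + ∫((8*y**2 + 28*y - 70)/(y**3 - 21*y - 20)) dy + ∫(-2*cos(y)/3) dy.
Step 3. Evaluate the standard form: now 2*y*cos(y)/3 - 2*sin(y)/3 + ∫((8*y**2 + 28*y - 70)/(y**3 - 21*y - 20)) dy.
Step 4. Decompose ∫((8*y**2 + 28*y - 70)/(y**3 - 21*y - 20)) dy by partial fractions, (8*y**2 + 28*y - 70)/(y**3 - 21*y - 20) = -2/(y + 4) + 5/(y + 1) + 5/(y - 5): now 2*y*cos(y)/3 - 2*sin(y)/3 + ∫(5/(y - 5)) dy + ∫(5/(y + 1)) dy + ∫(-2/(y + 4)) dy.
Step 5. Evaluate the standard form [assuming y > -4]: now 2*y*cos(y)/3 - 2*log(y + 4) - 2*sin(y)/3 + ∫(5/(y - 5)) dy + ∫(5/(y + 1)) dy.
Step 6. Evaluate the standard form [assuming y > 5]: now 2*y*cos(y)/3 + 5*log(y - 5) - 2*log(y + 4) - 2*sin(y)/3 + ∫(5/(y + 1)) dy.
Step 7. Evaluate the standard form [assuming y > -1]: now 2*y*cos(y)/3 + 5*log(y - 5) + 5*log(y + 1) - 2*log(y + 4) - 2*sin(y)/3.
Answer: 2*y*cos(y)/3 + 5*log(y - 5) + 5*log(y + 1) - 2*log(y + 4) - 2*sin(y)/3.


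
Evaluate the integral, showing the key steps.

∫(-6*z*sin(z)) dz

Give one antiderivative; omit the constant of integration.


Step 1. Integrate ∫(-6*z*sin(z)) dz by parts with u = z, dv = (-6*sin(z)) dz, so v = 6*cos(z): now 6*z*cos(z) + ∫(-6*cos(z)) dz.
Step 2. Evaluate the standard form: now 6*z*cos(z) - 6*sin(z).
Answer: 6*z*cos(z) - 6*sin(z).


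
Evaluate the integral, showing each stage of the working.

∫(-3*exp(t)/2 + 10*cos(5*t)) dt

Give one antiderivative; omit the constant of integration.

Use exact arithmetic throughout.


Step 1. Rewrite: now ∫(-3*exp(t)/2) dt + ∫(10*cos(5*t)) dt.
Step 2. Evaluate the standard form: now 2*sin(5*t) + ∫(-3*exp(t)/2) dt.
Step 3. Evaluate the standard form: now -3*exp(t)/2 + 2*sin(5*t).
Answer: -3*exp(t)/2 + 2*sin(5*t).


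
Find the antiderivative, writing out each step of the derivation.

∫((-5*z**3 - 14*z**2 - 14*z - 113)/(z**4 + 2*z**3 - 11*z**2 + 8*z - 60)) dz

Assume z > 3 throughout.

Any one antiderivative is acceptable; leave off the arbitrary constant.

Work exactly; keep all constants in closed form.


Step 1. Decompose ∫((-5*z**3 - 14*z**2 - 14*z - 113)/(z**4 + 2*z**3 - 11*z**2 + 8*z - 60)) dz by partial fractions, (-5*z**3 - 14*z**2 - 14*z - 113)/(z**4 + 2*z**3 - 11*z**2 + 8*z - 60) = 3/(z**2 + 4) - 1/(z + 5) - 4/(z - 3): now ∫(-4/(z - 3)) dz + ∫(-1/(z + 5)) dz + ∫(3/(z**2 + 4)) dz.
Step 2. Evaluate the standard form [assuming z > 3]: now -4*log(z - 3) + ∫(-1/(z + 5)) dz + ∫(3/(z**2 + 4)) dz.
Step 3. Evaluate the standard form [assuming z > -5]: now -4*log(z - 3) - log(z + 5) + ∫(3/(z**2 + 4)) dz.
Step 4. Evaluate the standard form: now -4*log(z - 3) - log(z + 5) + 3*atan(z/2)/2.
Answer: -4*log(z - 3) - log(z + 5) + 3*atan(z/2)/2.


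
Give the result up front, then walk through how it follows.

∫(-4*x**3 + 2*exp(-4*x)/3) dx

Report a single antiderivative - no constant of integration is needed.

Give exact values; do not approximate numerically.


The answer is -x**4 - exp(-4*x)/6.
Step 1. Rewrite: now ∫(-4*x**3) dx + ∫(2*exp(-4*x)/3) dx.
Step 2. Evaluate the standard form: now -x**4 + ∫(2*exp(-4*x)/3) dx.
Step 3. Evaluate the standard form: now -x**4 - exp(-4*x)/6.
Answer: -x**4 - exp(-4*x)/6.


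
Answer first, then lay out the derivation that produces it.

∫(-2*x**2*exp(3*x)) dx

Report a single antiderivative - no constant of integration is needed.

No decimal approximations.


The answer is -2*x**2*exp(3*x)/3 + 4*x*exp(3*x)/9 - 4*exp(3*x)/27.
Step 1. Integrate ∫(-2*x**2*exp(3*x)) dx by parts with u = x**2, dv = (-2*exp(3*x)) dx, so v = -2*exp(3*x)/3: now -2*x**2*exp(3*x)/3 + ∫(4*x*exp(3*x)/3) dx.
Step 2. Integrate ∫(4*x*exp(3*x)/3) dx by parts with u = x, dv = (4*exp(3*x)/3) dx, so v = 4*exp(3*x)/9: now -2*x**2*exp(3*x)/3 + 4*x*exp(3*x)/9 + ∫(-4*exp(3*x)/9) dx.
Step 3. Evaluate the standard form: now -2*x**2*exp(3*x)/3 + 4*x*exp(3*x)/9 - 4*exp(3*x)/27.
Answer: -2*x**2*exp(3*x)/3 + 4*x*exp(3*x)/9 - 4*exp(3*x)/27.


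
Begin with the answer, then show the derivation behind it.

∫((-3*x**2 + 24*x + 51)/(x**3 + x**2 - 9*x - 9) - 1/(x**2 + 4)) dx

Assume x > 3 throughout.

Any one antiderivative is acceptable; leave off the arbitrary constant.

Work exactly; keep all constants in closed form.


The answer is 4*log(x - 3) - 3*log(x + 1) - 4*log(x + 3) - atan(x/2)/2.
Step 1. Rewrite: now ∫((-3*x**2 + 24*x + 51)/(x**3 + x**2 - 9*x - 9)) dx + ∫(-1/(x**2 + 4)) dx.
Step 2. Evaluate the standard form: now -atan(x/2)/2 + ∫((-3*x**2 + 24*x + 51)/(x**3 + x**2 - 9*x - 9)) dx.
Step 3. Decompose ∫((-3*x**2 + 24*x + 51)/(x**3 + x**2 - 9*x - 9)) dx by partial fractions, (-3*x**2 + 24*x + 51)/(x**3 + x**2 - 9*x - 9) = -4/(x + 3) - 3/(x + 1) + 4/(x - 3): now -atan(x/2)/2 + ∫(4/(x - 3)) dx + ∫(-3/(x + 1)) dx + ∫(-4/(x + 3)) dx.
Step 4. Evaluate the standard form [assuming x > -1]: now -3*log(x + 1) - atan(x/2)/2 + ∫(4/(x - 3)) dx + ∫(-4/(x + 3)) dx.
Step 5. Evaluate the standard form [assuming x > -3]: now -3*log(x + 1) - 4*log(x + 3) - atan(x/2)/2 + ∫(4/(x - 3)) dx.
Step 6. Evaluate the standard form [assuming x > 3]: now 4*log(x - 3) - 3*log(x + 1) - 4*log(x + 3) - atan(x/2)/2.
Answer: 4*log(x - 3) - 3*log(x + 1) - 4*log(x + 3) - atan(x/2)/2.


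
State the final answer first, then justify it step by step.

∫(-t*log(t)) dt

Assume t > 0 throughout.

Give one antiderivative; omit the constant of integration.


The answer is -t**2*log(t)/2 + t**2/4.
Step 1. Integrate ∫(-t*log(t)) dt by parts with u = log(t), dv = (-t) dt, so v = -t**2/2 [assuming t > 0]: now -t**2*log(t)/2 + ∫(t/2) dt.
Step 2. Evaluate the standard form: now -t**2*log(t)/2 + t**2/4.
Answer: -t**2*log(t)/2 + t**2/4.


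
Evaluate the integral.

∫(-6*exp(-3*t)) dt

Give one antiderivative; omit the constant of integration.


Answer: 2*exp(-3*t).


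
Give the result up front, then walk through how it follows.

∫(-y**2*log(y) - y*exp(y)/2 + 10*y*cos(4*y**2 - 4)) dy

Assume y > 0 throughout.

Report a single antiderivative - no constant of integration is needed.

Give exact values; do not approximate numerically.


The answer is -y**3*log(y)/3 + y**3/9 - y*exp(y)/2 + exp(y)/2 + 5*sin(4*y**2 - 4)/4.
Step 1. Rewrite: now ∫(-y*exp(y)/2) dy + ∫(10*y*cos(4*y**2 - 4)) dy + ∫(-y**2*log(y)) dy.
Step 2. Integrate ∫(-y**2*log(y)) dy by parts with u = log(y), dv = (-y**2) dy, so v = -y**3/3 [assuming y > 0]: now -y**3*log(y)/3 + ∫(y**2/3) dy + ∫(-y*exp(y)/2) dy + ∫(10*y*cos(4*y**2 - 4)) dy.
Step 3. Evaluate the standard form: now -y**3*log(y)/3 + y**3/9 + ∫(-y*exp(y)/2) dy + ∫(10*y*cos(4*y**2 - 4)) dy.
Step 4. Integrate ∫(-y*exp(y)/2) dy by parts with u = y, dv = (-exp(y)/2) dy, so v = -exp(y)/2: now -y**3*log(y)/3 + y**3/9 - y*exp(y)/2 + ∫(10*y*cos(4*y**2 - 4)) dy + ∫(exp(y)/2) dy.
Step 5. Evaluate the standard form: now -y**3*log(y)/3 + y**3/9 - y*exp(y)/2 + exp(y)/2 + ∫(10*y*cos(4*y**2 - 4)) dy.
Step 6. Substitute u = y**2 - 1, turning ∫(10*y*cos(4*y**2 - 4)) dy into ∫(5*cos(4*u)) du: now -y**3*log(y)/3 + y**3/9 - y*exp(y)/2 + exp(y)/2 + ∫(5*cos(4*u)) du.
Step 7. Evaluate the standard form: now -y**3*log(y)/3 + y**3/9 - y*exp(y)/2 + exp(y)/2 + 5*sin(4*u)/4.
Step 8. Substitute back u = y**2 - 1: now -y**3*log(y)/3 + y**3/9 - y*exp(y)/2 + exp(y)/2 + 5*sin(4*y**2 - 4)/4.
Answer: -y**3*log(y)/3 + y**3/9 - y*exp(y)/2 + exp(y)/2 + 5*sin(4*y**2 - 4)/4.


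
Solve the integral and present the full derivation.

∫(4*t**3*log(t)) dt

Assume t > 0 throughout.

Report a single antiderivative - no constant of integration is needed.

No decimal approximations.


Step 1. Integrate ∫(4*t**3*log(t)) dt by parts with u = log(t), dv = (4*t**3) dt, so v = t**4 [assuming t > 0]: now t**4*log(t) + ∫(-t**3) dt.
Step 2. Evaluate the standard form: now t**4*log(t) - t**4/4.
Answer: t**4*log(t) - t**4/4.


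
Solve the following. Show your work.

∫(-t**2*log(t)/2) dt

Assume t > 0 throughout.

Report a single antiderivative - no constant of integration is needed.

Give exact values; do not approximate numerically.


Step 1. Integrate ∫(-t**2*log(t)/2) dt by parts with u = log(t), dv = (-t**2/2) dt, so v = -t**3/6 [assuming t > 0]: now -t**3*log(t)/6 + ∫(t**2/6) dt.
Step 2. Evaluate the standard form: now -t**3*log(t)/6 + t**3/18.
Answer: -t**3*log(t)/6 + t**3/18.


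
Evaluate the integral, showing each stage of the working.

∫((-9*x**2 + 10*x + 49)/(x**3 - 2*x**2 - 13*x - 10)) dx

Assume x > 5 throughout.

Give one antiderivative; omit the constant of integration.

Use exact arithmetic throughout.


Step 1. Decompose ∫((-9*x**2 + 10*x + 49)/(x**3 - 2*x**2 - 13*x - 10)) dx by partial fractions, (-9*x**2 + 10*x + 49)/(x**3 - 2*x**2 - 13*x - 10) = -1/(x + 2) - 5/(x + 1) - 3/(x - 5): now ∫(-3/(x - 5)) dx + ∫(-5/(x + 1)) dx + ∫(-1/(x + 2)) dx.
Step 2. Evaluate the standard form [assuming x > -2]: now -log(x + 2) + ∫(-3/(x - 5)) dx + ∫(-5/(x + 1)) dx.
Step 3. Evaluate the standard form [assuming x > -1]: now -5*log(x + 1) - log(x + 2) + ∫(-3/(x - 5)) dx.
Step 4. Evaluate the standard form [assuming x > 5]: now -3*log(x - 5) - 5*log(x + 1) - log(x + 2).
Answer: -3*log(x - 5) - 5*log(x + 1) - log(x + 2).


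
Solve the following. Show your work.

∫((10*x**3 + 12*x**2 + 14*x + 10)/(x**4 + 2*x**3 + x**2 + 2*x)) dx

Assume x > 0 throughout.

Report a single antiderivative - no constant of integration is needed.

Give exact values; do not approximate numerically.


Step 1. Decompose ∫((10*x**3 + 12*x**2 + 14*x + 10)/(x**4 + 2*x**3 + x**2 + 2*x)) dx by partial fractions, (10*x**3 + 12*x**2 + 14*x + 10)/(x**4 + 2*x**3 + x**2 + 2*x) = 2/(x**2 + 1) + 5/(x + 2) + 5/x: now ∫(5/x) dx + ∫(5/(x + 2)) dx + ∫(2/(x**2 + 1)) dx.
Step 2. Evaluate the standard form [assuming x > -2]: now 5*log(x + 2) + ∫(5/x) dx + ∫(2/(x**2 + 1)) dx.
Step 3. Evaluate the standard form [assuming x > 0]: now 5*log(x) + 5*log(x + 2) + ∫(2/(x**2 + 1)) dx.
Step 4. Evaluate the standard form: now 5*log(x) + 5*log(x + 2) + 2*atan(x).
Answer: 5*log(x) + 5*log(x + 2) + 2*atan(x).


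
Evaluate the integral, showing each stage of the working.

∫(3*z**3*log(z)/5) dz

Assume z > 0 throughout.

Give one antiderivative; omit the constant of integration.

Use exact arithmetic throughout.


Step 1. Integrate ∫(3*z**3*log(z)/5) dz by parts with u = log(z), dv = (3*z**3/5) dz, so v = 3*z**4/20 [assuming z > 0]: now 3*z**4*log(z)/20 + ∫(-3*z**3/20) dz.
Step 2. Evaluate the standard form: now 3*z**4*log(z)/20 - 3*z**4/80.
Answer: 3*z**4*log(z)/20 - 3*z**4/80.


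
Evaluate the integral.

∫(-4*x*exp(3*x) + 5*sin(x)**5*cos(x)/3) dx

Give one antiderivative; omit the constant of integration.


Answer: -4*x*exp(3*x)/3 + 4*exp(3*x)/9 + 5*sin(x)**6/18.


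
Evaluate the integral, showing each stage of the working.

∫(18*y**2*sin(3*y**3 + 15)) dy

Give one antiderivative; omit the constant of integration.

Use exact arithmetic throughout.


Step 1. Substitute u = y**3 + 5, turning ∫(18*y**2*sin(3*y**3 + 15)) dy into ∫(6*sin(3*u)) du: now ∫(6*sin(3*u)) du.
Step 2. Evaluate the standard form: now -2*cos(3*u).
Step 3. Substitute back u = y**3 + 5: now -2*cos(3*y**3 + 15).
Answer: -2*cos(3*y**3 + 15).


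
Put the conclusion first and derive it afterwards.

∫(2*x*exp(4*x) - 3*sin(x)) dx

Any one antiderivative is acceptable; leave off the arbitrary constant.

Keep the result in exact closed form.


The answer is x*exp(4*x)/2 - exp(4*x)/8 + 3*cos(x).
Step 1. Rewrite: now ∫(2*x*exp(4*x)) dx + ∫(-3*sin(x)) dx.
Step 2. Integrate ∫(2*x*exp(4*x)) dx by parts with u = x, dv = (2*exp(4*x)) dx, so v = exp(4*x)/2: now x*exp(4*x)/2 + ∫(-exp(4*x)/2) dx + ∫(-3*sin(x)) dx.
Step 3. Evaluate the standard form: now x*exp(4*x)/2 - exp(4*x)/8 + ∫(-3*sin(x)) dx.
Step 4. Evaluate the standard form: now x*exp(4*x)/2 - exp(4*x)/8 + 3*cos(x).
Answer: x*exp(4*x)/2 - exp(4*x)/8 + 3*cos(x).


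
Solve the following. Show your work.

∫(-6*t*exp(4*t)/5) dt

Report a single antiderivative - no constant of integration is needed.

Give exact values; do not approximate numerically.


Step 1. Integrate ∫(-6*t*exp(4*t)/5) dt by parts with u = t, dv = (-6*exp(4*t)/5) dt, so v = -3*exp(4*t)/10: now -3*t*exp(4*t)/10 + ∫(3*exp(4*t)/10) dt.
Step 2. Evaluate the standard form: now -3*t*exp(4*t)/10 + 3*exp(4*t)/40.
Answer: -3*t*exp(4*t)/10 + 3*exp(4*t)/40.


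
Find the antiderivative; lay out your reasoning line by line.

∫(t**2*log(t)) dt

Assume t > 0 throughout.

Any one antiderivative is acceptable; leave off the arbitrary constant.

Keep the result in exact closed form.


Step 1. Integrate ∫(t**2*log(t)) dt by parts with u = log(t), dv = (t**2) dt, so v = t**3/3 [assuming t > 0]: now t**3*log(t)/3 + ∫(-t**2/3) dt.
Step 2. Evaluate the standard form: now t**3*log(t)/3 - t**3/9.
Answer: t**3*log(t)/3 - t**3/9.


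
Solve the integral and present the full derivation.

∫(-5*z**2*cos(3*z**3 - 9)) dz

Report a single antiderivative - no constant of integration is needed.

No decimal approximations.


Step 1. Substitute u = z**3 - 3, turning ∫(-5*z**2*cos(3*z**3 - 9)) dz into ∫(-5*cos(3*u)/3) du: now ∫(-5*cos(3*u)/3) du.
Step 2. Evaluate the standard form: now -5*sin(3*u)/9.
Step 3. Substitute back u = z**3 - 3: now -5*sin(3*z**3 - 9)/9.
Answer: -5*sin(3*z**3 - 9)/9.


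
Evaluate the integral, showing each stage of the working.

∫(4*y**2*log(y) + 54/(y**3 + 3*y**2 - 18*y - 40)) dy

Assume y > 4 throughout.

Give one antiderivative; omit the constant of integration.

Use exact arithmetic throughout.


Step 1. Rewrite: now ∫(4*y**2*log(y)) dy + ∫(54/(y**3 + 3*y**2 - 18*y - 40)) dy.
Step 2. Integrate ∫(4*y**2*log(y)) dy by parts with u = log(y), dv = (4*y**2) dy, so v = 4*y**3/3 [assuming y > 0]: now 4*y**3*log(y)/3 + ∫(-4*y**2/3) dy + ∫(54/(y**3 + 3*y**2 - 18*y - 40)) dy.
Step 3. Evaluate the standard form: now 4*y**3*log(y)/3 - 4*y**3/9 + ∫(54/(y**3 + 3*y**2 - 18*y - 40)) dy.
Step 4. Decompose ∫(54/(y**3 + 3*y**2 - 18*y - 40)) dy by partial fractions, 54/(y**3 + 3*y**2 - 18*y - 40) = 2/(y + 5) - 3/(y + 2) + 1/(y - 4): now 4*y**3*log(y)/3 - 4*y**3/9 + ∫(1/(y - 4)) dy + ∫(-3/(y + 2)) dy + ∫(2/(y + 5)) dy.
Step 5. Evaluate the standard form [assuming y > 4]: now 4*y**3*log(y)/3 - 4*y**3/9 + log(y - 4) + ∫(-3/(y + 2)) dy + ∫(2/(y + 5)) dy.
Step 6. Evaluate the standard form [assuming y > -5]: now 4*y**3*log(y)/3 - 4*y**3/9 + log(y - 4) + 2*log(y + 5) + ∫(-3/(y + 2)) dy.
Step 7. Evaluate the standard form [assuming y > -2]: now 4*y**3*log(y)/3 - 4*y**3/9 + log(y - 4) - 3*log(y + 2) + 2*log(y + 5).
Answer: 4*y**3*log(y)/3 - 4*y**3/9 + log(y - 4) - 3*log(y + 2) + 2*log(y + 5).
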